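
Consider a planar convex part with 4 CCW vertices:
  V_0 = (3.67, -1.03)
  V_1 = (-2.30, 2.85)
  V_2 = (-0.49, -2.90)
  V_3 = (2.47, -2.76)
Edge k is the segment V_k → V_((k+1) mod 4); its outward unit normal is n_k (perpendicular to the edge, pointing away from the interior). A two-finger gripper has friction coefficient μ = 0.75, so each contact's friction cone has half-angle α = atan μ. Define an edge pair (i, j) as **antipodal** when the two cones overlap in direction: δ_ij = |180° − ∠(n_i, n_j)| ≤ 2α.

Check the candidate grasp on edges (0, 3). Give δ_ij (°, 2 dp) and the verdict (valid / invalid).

δ = 88.27°, invalid

α = atan 0.75 = 36.87°;  2α = 73.74°
edge 0: e_0 = (-5.97, +3.88);  n_0 = (+0.5449, +0.8385)
edge 3: e_3 = (+1.20, +1.73);  n_3 = (+0.8217, -0.5700)
∠(n_0, n_3) = 91.73°
δ = |180° − 91.73°| = 88.27°
88.27° > 2α = 73.74°  →  invalid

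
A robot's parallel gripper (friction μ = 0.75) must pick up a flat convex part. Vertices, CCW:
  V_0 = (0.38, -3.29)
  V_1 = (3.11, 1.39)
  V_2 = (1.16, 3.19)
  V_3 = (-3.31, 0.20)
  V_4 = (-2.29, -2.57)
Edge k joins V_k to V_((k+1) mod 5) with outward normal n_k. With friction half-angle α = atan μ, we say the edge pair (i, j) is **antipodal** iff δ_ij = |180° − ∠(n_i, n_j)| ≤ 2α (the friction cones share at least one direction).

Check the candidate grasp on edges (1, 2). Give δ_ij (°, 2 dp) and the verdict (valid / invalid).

α = atan 0.75 = 36.87°;  2α = 73.74°
edge 1: e_1 = (-1.95, +1.80);  n_1 = (+0.6783, +0.7348)
edge 2: e_2 = (-4.47, -2.99);  n_2 = (-0.5560, +0.8312)
∠(n_1, n_2) = 76.49°
δ = |180° − 76.49°| = 103.51°
103.51° > 2α = 73.74°  →  invalid

δ = 103.51°, invalid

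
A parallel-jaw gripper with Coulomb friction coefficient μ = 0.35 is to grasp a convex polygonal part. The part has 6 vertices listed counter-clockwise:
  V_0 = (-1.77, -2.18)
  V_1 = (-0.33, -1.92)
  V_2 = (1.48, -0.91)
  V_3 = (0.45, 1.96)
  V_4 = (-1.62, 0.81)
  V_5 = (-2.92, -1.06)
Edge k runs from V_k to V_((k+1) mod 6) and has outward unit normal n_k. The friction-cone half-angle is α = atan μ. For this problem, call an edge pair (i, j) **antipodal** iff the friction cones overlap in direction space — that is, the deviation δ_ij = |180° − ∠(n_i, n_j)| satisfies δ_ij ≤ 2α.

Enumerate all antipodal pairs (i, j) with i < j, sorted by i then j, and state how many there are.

α = atan 0.35 = 19.29°;  2α = 38.58°
n_0 = (+0.1777, -0.9841)
n_1 = (+0.4873, -0.8732)
n_2 = (+0.9412, +0.3378)
n_3 = (-0.4856, +0.8742)
n_4 = (-0.8211, +0.5708)
n_5 = (-0.6977, -0.7164)
  (0,1): δ = 161.07°  ·
  (0,2): δ = 80.49°  ·
  (0,3): δ = 18.82°  ✓
  (0,4): δ = 44.96°  ·
  (0,5): δ = 125.52°  ·
  (1,2): δ = 99.42°  ·
  (1,3): δ = 0.11°  ✓
  (1,4): δ = 26.03°  ✓
  (1,5): δ = 106.60°  ·
  (2,3): δ = 80.69°  ·
  (2,4): δ = 54.55°  ·
  (2,5): δ = 26.01°  ✓
  (3,4): δ = 153.86°  ·
  (3,5): δ = 73.30°  ·
  (4,5): δ = 99.44°  ·
antipodal pairs: 4

count = 4; pairs: (0,3), (1,3), (1,4), (2,5)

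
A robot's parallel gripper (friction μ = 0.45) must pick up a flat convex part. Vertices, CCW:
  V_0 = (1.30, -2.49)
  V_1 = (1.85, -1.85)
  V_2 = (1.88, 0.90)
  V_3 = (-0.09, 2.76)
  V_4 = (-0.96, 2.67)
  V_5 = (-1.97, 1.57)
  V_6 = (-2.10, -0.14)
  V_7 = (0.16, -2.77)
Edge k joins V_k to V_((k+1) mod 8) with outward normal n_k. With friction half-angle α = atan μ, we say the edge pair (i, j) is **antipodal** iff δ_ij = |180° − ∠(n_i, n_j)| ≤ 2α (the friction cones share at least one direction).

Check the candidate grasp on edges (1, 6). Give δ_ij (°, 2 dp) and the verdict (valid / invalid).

α = atan 0.45 = 24.23°;  2α = 48.46°
edge 1: e_1 = (+0.03, +2.75);  n_1 = (+0.9999, -0.0109)
edge 6: e_6 = (+2.26, -2.63);  n_6 = (-0.7584, -0.6517)
∠(n_1, n_6) = 138.70°
δ = |180° − 138.70°| = 41.30°
41.30° ≤ 2α = 48.46°  →  valid

δ = 41.30°, valid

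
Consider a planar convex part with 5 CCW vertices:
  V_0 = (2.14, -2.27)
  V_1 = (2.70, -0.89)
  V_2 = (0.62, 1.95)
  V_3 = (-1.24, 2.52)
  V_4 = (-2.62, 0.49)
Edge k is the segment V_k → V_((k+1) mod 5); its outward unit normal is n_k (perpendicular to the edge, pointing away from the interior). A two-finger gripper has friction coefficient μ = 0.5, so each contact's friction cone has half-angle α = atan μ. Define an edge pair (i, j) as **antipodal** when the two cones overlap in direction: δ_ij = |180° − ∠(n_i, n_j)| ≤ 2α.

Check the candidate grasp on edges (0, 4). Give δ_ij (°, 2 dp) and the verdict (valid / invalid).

α = atan 0.5 = 26.57°;  2α = 53.13°
edge 0: e_0 = (+0.56, +1.38);  n_0 = (+0.9266, -0.3760)
edge 4: e_4 = (+4.76, -2.76);  n_4 = (-0.5016, -0.8651)
∠(n_0, n_4) = 98.02°
δ = |180° − 98.02°| = 81.98°
81.98° > 2α = 53.13°  →  invalid

δ = 81.98°, invalid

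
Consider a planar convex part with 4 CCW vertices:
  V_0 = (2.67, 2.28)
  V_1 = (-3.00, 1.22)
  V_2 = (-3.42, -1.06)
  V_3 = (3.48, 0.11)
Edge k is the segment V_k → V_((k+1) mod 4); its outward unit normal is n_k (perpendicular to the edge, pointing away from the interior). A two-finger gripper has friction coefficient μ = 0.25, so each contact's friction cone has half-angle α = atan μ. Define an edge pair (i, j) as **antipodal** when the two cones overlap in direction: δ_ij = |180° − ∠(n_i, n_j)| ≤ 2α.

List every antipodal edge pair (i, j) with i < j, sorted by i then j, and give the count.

count = 1; pairs: (0,2)

α = atan 0.25 = 14.04°;  2α = 28.07°
n_0 = (-0.1838, +0.9830)
n_1 = (-0.9835, +0.1812)
n_2 = (+0.1672, -0.9859)
n_3 = (+0.9369, +0.3497)
  (0,1): δ = 111.03°  ·
  (0,2): δ = 0.97°  ✓
  (0,3): δ = 99.88°  ·
  (1,2): δ = 69.94°  ·
  (1,3): δ = 30.91°  ·
  (2,3): δ = 79.15°  ·
antipodal pairs: 1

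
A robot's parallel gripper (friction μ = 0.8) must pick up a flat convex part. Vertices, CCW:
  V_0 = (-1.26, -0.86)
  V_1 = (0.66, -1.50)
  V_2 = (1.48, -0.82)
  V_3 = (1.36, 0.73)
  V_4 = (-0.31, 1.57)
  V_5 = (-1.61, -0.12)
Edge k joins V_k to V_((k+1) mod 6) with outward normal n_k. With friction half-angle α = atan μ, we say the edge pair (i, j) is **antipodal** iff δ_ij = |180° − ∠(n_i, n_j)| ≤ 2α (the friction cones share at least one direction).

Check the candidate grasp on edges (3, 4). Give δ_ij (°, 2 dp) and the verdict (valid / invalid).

α = atan 0.8 = 38.66°;  2α = 77.32°
edge 3: e_3 = (-1.67, +0.84);  n_3 = (+0.4494, +0.8934)
edge 4: e_4 = (-1.30, -1.69);  n_4 = (-0.7926, +0.6097)
∠(n_3, n_4) = 79.13°
δ = |180° − 79.13°| = 100.87°
100.87° > 2α = 77.32°  →  invalid

δ = 100.87°, invalid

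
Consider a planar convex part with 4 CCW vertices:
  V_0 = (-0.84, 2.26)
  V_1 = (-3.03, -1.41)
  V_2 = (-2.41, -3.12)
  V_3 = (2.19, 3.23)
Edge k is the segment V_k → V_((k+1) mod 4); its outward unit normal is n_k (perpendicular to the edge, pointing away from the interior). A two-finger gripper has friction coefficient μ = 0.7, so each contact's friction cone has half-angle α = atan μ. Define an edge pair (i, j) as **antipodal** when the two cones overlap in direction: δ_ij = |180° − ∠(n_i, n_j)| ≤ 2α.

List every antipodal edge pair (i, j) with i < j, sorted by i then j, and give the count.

α = atan 0.7 = 34.99°;  2α = 69.98°
n_0 = (-0.8587, +0.5124)
n_1 = (-0.9401, -0.3409)
n_2 = (+0.8098, -0.5867)
n_3 = (-0.3049, +0.9524)
  (0,1): δ = 129.24°  ·
  (0,2): δ = 5.09°  ✓
  (0,3): δ = 138.58°  ·
  (1,2): δ = 55.85°  ✓
  (1,3): δ = 87.82°  ·
  (2,3): δ = 36.33°  ✓
antipodal pairs: 3

count = 3; pairs: (0,2), (1,2), (2,3)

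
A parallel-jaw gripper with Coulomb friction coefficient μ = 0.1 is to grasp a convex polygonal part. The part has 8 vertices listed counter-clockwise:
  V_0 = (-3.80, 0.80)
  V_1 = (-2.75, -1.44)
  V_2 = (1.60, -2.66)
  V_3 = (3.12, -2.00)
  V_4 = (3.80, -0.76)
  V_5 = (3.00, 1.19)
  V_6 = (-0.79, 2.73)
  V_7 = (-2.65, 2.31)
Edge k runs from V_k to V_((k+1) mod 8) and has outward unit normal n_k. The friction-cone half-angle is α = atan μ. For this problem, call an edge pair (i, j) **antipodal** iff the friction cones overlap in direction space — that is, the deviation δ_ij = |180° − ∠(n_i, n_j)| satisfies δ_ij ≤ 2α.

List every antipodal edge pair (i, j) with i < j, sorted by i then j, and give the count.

α = atan 0.1 = 5.71°;  2α = 11.42°
n_0 = (-0.9055, -0.4244)
n_1 = (-0.2700, -0.9628)
n_2 = (+0.3983, -0.9173)
n_3 = (+0.8768, -0.4808)
n_4 = (+0.9252, +0.3796)
n_5 = (+0.3764, +0.9264)
n_6 = (-0.2203, +0.9754)
n_7 = (-0.7956, +0.6059)
  (0,1): δ = 130.78°  ·
  (0,2): δ = 91.64°  ·
  (0,3): δ = 53.85°  ·
  (0,4): δ = 2.81°  ✓
  (0,5): δ = 42.77°  ·
  (0,6): δ = 77.61°  ·
  (0,7): δ = 117.59°  ·
  (1,2): δ = 140.86°  ·
  (1,3): δ = 103.07°  ·
  (1,4): δ = 52.03°  ·
  (1,5): δ = 6.45°  ✓
  (1,6): δ = 28.39°  ·
  (1,7): δ = 68.37°  ·
  (2,3): δ = 142.21°  ·
  (2,4): δ = 91.16°  ·
  (2,5): δ = 45.58°  ·
  (2,6): δ = 10.75°  ✓
  (2,7): δ = 29.24°  ·
  (3,4): δ = 128.95°  ·
  (3,5): δ = 83.37°  ·
  (3,6): δ = 48.54°  ·
  (3,7): δ = 8.55°  ✓
  (4,5): δ = 134.42°  ·
  (4,6): δ = 99.58°  ·
  (4,7): δ = 59.60°  ·
  (5,6): δ = 145.16°  ·
  (5,7): δ = 105.18°  ·
  (6,7): δ = 140.02°  ·
antipodal pairs: 4

count = 4; pairs: (0,4), (1,5), (2,6), (3,7)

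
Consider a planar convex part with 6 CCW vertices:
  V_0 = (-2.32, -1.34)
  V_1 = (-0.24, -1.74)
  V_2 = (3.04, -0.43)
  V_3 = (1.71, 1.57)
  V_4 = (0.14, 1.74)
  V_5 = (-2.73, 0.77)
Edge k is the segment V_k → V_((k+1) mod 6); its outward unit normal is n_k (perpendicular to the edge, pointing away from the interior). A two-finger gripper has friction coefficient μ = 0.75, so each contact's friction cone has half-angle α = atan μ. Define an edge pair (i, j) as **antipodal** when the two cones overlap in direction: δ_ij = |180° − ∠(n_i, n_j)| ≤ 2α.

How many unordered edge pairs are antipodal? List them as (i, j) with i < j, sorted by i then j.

α = atan 0.75 = 36.87°;  2α = 73.74°
n_0 = (-0.1888, -0.9820)
n_1 = (+0.3709, -0.9287)
n_2 = (+0.8327, +0.5537)
n_3 = (+0.1077, +0.9942)
n_4 = (-0.3202, +0.9474)
n_5 = (-0.9816, -0.1907)
  (0,1): δ = 147.34°  ·
  (0,2): δ = 45.49°  ✓
  (0,3): δ = 4.71°  ✓
  (0,4): δ = 29.56°  ✓
  (0,5): δ = 111.88°  ·
  (1,2): δ = 78.15°  ·
  (1,3): δ = 27.95°  ✓
  (1,4): δ = 3.10°  ✓
  (1,5): δ = 79.22°  ·
  (2,3): δ = 129.80°  ·
  (2,4): δ = 104.95°  ·
  (2,5): δ = 22.63°  ✓
  (3,4): δ = 155.15°  ·
  (3,5): δ = 72.82°  ✓
  (4,5): δ = 97.68°  ·
antipodal pairs: 7

count = 7; pairs: (0,2), (0,3), (0,4), (1,3), (1,4), (2,5), (3,5)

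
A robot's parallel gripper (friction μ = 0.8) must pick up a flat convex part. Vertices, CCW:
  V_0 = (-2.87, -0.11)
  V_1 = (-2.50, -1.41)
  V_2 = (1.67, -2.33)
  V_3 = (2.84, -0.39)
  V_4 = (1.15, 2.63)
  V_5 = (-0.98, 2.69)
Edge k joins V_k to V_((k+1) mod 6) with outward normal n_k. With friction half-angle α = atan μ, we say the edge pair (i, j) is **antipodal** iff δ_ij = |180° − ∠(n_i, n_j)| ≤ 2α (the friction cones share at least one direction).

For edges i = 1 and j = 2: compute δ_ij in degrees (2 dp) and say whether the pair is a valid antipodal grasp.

δ = 108.65°, invalid

α = atan 0.8 = 38.66°;  2α = 77.32°
edge 1: e_1 = (+4.17, -0.92);  n_1 = (-0.2154, -0.9765)
edge 2: e_2 = (+1.17, +1.94);  n_2 = (+0.8563, -0.5164)
∠(n_1, n_2) = 71.35°
δ = |180° − 71.35°| = 108.65°
108.65° > 2α = 77.32°  →  invalid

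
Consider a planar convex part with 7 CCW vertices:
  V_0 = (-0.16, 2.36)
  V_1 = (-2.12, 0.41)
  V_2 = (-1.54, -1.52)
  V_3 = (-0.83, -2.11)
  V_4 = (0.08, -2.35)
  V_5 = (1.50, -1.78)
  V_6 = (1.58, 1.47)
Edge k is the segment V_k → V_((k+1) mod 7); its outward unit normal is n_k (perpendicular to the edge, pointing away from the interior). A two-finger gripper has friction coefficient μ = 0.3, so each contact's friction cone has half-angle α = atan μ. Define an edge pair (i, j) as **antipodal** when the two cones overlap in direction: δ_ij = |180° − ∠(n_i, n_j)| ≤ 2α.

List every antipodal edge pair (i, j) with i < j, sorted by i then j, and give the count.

count = 4; pairs: (0,4), (1,5), (2,6), (3,6)

α = atan 0.3 = 16.70°;  2α = 33.40°
n_0 = (-0.7053, +0.7089)
n_1 = (-0.9577, -0.2878)
n_2 = (-0.6391, -0.7691)
n_3 = (-0.2550, -0.9669)
n_4 = (+0.3725, -0.9280)
n_5 = (+0.9997, -0.0246)
n_6 = (+0.4554, +0.8903)
  (0,1): δ = 118.13°  ·
  (0,2): δ = 84.58°  ·
  (0,3): δ = 59.63°  ·
  (0,4): δ = 22.98°  ✓
  (0,5): δ = 43.74°  ·
  (0,6): δ = 108.06°  ·
  (1,2): δ = 146.45°  ·
  (1,3): δ = 121.50°  ·
  (1,4): δ = 84.86°  ·
  (1,5): δ = 18.14°  ✓
  (1,6): δ = 46.18°  ·
  (2,3): δ = 155.05°  ·
  (2,4): δ = 118.40°  ·
  (2,5): δ = 51.68°  ·
  (2,6): δ = 12.64°  ✓
  (3,4): δ = 143.35°  ·
  (3,5): δ = 76.64°  ·
  (3,6): δ = 12.31°  ✓
  (4,5): δ = 113.28°  ·
  (4,6): δ = 48.96°  ·
  (5,6): δ = 115.68°  ·
antipodal pairs: 4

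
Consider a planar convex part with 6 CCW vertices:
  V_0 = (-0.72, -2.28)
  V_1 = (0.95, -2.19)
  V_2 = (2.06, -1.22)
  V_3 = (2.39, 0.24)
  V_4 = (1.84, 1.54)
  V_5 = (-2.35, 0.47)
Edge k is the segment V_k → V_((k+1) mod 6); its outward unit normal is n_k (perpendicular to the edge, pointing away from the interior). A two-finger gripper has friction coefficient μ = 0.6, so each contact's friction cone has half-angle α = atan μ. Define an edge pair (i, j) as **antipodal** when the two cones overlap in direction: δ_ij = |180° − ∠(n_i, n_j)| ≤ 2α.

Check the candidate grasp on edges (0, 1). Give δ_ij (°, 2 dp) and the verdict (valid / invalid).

α = atan 0.6 = 30.96°;  2α = 61.93°
edge 0: e_0 = (+1.67, +0.09);  n_0 = (+0.0538, -0.9986)
edge 1: e_1 = (+1.11, +0.97);  n_1 = (+0.6580, -0.7530)
∠(n_0, n_1) = 38.06°
δ = |180° − 38.06°| = 141.94°
141.94° > 2α = 61.93°  →  invalid

δ = 141.94°, invalid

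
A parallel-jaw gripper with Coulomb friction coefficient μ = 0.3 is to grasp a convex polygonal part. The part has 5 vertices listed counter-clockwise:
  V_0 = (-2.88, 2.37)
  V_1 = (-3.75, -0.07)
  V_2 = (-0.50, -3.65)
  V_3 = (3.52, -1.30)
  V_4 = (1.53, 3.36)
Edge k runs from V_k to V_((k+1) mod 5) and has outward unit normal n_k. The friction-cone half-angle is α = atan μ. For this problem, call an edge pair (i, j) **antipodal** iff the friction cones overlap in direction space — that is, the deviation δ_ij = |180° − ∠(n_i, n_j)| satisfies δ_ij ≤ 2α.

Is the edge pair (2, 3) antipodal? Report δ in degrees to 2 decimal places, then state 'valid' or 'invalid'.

δ = 97.19°, invalid

α = atan 0.3 = 16.70°;  2α = 33.40°
edge 2: e_2 = (+4.02, +2.35);  n_2 = (+0.5047, -0.8633)
edge 3: e_3 = (-1.99, +4.66);  n_3 = (+0.9197, +0.3927)
∠(n_2, n_3) = 82.81°
δ = |180° − 82.81°| = 97.19°
97.19° > 2α = 33.40°  →  invalid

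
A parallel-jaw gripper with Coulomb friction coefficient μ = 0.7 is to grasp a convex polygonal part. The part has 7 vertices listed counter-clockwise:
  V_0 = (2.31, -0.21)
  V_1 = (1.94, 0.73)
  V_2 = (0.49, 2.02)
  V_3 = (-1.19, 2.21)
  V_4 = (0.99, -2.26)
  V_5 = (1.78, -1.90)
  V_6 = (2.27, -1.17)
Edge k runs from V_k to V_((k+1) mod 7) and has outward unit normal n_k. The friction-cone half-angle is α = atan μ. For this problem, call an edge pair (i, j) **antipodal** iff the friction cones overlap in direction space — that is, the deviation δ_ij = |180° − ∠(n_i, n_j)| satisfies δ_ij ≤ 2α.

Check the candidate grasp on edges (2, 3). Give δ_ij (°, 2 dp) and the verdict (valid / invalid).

α = atan 0.7 = 34.99°;  2α = 69.98°
edge 2: e_2 = (-1.68, +0.19);  n_2 = (+0.1124, +0.9937)
edge 3: e_3 = (+2.18, -4.47);  n_3 = (-0.8988, -0.4383)
∠(n_2, n_3) = 122.45°
δ = |180° − 122.45°| = 57.55°
57.55° ≤ 2α = 69.98°  →  valid

δ = 57.55°, valid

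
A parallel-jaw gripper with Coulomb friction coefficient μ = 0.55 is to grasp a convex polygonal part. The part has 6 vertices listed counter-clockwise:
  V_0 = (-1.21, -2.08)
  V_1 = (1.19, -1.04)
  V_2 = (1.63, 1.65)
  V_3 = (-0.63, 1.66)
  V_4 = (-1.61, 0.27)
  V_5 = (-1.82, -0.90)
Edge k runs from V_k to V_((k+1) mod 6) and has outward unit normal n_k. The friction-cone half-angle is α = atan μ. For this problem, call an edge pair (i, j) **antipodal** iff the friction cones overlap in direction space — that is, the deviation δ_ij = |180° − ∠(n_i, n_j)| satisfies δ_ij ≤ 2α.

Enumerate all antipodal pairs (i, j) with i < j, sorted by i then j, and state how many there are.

α = atan 0.55 = 28.81°;  2α = 57.62°
n_0 = (+0.3976, -0.9176)
n_1 = (+0.9869, -0.1614)
n_2 = (+0.0044, +1.0000)
n_3 = (-0.8173, +0.5762)
n_4 = (-0.9843, +0.1767)
n_5 = (-0.8883, -0.4592)
  (0,1): δ = 122.72°  ·
  (0,2): δ = 23.68°  ✓
  (0,3): δ = 31.39°  ✓
  (0,4): δ = 56.40°  ✓
  (0,5): δ = 93.91°  ·
  (1,2): δ = 80.96°  ·
  (1,3): δ = 25.90°  ✓
  (1,4): δ = 0.89°  ✓
  (1,5): δ = 36.63°  ✓
  (2,3): δ = 124.93°  ·
  (2,4): δ = 99.92°  ·
  (2,5): δ = 62.41°  ·
  (3,4): δ = 154.99°  ·
  (3,5): δ = 117.48°  ·
  (4,5): δ = 142.49°  ·
antipodal pairs: 6

count = 6; pairs: (0,2), (0,3), (0,4), (1,3), (1,4), (1,5)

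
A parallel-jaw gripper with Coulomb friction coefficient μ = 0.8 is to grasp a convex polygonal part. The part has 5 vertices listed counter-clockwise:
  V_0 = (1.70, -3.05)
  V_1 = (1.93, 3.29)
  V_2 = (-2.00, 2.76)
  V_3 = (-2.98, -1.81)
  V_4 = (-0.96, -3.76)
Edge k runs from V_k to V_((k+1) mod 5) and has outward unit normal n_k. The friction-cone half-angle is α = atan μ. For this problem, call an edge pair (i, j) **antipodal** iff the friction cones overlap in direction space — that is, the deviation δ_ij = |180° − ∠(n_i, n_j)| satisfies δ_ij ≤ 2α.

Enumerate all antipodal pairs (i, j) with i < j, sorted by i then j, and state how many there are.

α = atan 0.8 = 38.66°;  2α = 77.32°
n_0 = (+0.9993, -0.0363)
n_1 = (-0.1337, +0.9910)
n_2 = (-0.9778, +0.2097)
n_3 = (-0.6945, -0.7195)
n_4 = (+0.2579, -0.9662)
  (0,1): δ = 80.24°  ·
  (0,2): δ = 10.03°  ✓
  (0,3): δ = 48.09°  ✓
  (0,4): δ = 107.02°  ·
  (1,2): δ = 109.78°  ·
  (1,3): δ = 51.67°  ✓
  (1,4): δ = 7.26°  ✓
  (2,3): δ = 121.89°  ·
  (2,4): δ = 62.95°  ✓
  (3,4): δ = 121.07°  ·
antipodal pairs: 5

count = 5; pairs: (0,2), (0,3), (1,3), (1,4), (2,4)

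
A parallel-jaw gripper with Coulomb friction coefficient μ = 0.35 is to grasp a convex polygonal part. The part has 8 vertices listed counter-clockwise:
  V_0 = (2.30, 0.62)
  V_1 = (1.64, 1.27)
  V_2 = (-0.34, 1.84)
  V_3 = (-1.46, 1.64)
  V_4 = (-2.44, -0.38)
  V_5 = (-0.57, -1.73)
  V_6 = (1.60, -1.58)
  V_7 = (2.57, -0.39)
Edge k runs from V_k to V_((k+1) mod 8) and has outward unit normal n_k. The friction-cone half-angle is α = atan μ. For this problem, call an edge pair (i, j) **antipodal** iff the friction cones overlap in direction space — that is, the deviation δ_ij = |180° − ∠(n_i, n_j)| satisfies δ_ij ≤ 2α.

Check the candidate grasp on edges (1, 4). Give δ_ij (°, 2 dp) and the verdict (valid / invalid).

α = atan 0.35 = 19.29°;  2α = 38.58°
edge 1: e_1 = (-1.98, +0.57);  n_1 = (+0.2766, +0.9610)
edge 4: e_4 = (+1.87, -1.35);  n_4 = (-0.5853, -0.8108)
∠(n_1, n_4) = 160.23°
δ = |180° − 160.23°| = 19.77°
19.77° ≤ 2α = 38.58°  →  valid

δ = 19.77°, valid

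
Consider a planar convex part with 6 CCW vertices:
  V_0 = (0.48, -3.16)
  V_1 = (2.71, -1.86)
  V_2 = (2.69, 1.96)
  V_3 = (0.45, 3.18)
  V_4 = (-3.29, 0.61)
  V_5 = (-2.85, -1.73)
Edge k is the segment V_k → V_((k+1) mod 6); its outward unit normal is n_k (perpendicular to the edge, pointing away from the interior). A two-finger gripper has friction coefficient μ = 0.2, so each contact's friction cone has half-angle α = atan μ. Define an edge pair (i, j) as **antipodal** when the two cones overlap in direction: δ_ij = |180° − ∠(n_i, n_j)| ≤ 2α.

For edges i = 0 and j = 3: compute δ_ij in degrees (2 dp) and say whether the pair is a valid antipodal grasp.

α = atan 0.2 = 11.31°;  2α = 22.62°
edge 0: e_0 = (+2.23, +1.30);  n_0 = (+0.5036, -0.8639)
edge 3: e_3 = (-3.74, -2.57);  n_3 = (-0.5663, +0.8242)
∠(n_0, n_3) = 175.74°
δ = |180° − 175.74°| = 4.26°
4.26° ≤ 2α = 22.62°  →  valid

δ = 4.26°, valid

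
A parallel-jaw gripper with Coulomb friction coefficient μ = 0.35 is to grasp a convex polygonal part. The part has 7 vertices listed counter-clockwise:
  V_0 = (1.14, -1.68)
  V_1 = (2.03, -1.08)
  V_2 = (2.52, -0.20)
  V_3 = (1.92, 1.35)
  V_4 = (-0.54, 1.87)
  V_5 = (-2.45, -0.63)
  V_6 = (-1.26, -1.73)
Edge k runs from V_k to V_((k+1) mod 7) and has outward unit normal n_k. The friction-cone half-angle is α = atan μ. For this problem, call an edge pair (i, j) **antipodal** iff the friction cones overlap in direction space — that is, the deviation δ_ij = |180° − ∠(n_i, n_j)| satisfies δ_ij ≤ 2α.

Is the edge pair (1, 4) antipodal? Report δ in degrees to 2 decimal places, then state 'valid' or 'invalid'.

α = atan 0.35 = 19.29°;  2α = 38.58°
edge 1: e_1 = (+0.49, +0.88);  n_1 = (+0.8737, -0.4865)
edge 4: e_4 = (-1.91, -2.50);  n_4 = (-0.7946, +0.6071)
∠(n_1, n_4) = 171.73°
δ = |180° − 171.73°| = 8.27°
8.27° ≤ 2α = 38.58°  →  valid

δ = 8.27°, valid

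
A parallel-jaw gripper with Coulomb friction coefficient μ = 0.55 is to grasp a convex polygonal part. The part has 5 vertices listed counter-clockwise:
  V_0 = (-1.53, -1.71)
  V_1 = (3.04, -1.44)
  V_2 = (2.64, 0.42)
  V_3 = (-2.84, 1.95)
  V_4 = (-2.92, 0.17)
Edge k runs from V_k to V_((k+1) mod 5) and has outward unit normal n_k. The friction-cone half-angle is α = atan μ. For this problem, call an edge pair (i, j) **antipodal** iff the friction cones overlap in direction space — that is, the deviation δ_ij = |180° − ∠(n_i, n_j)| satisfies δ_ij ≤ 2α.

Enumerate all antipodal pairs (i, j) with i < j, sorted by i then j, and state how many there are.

α = atan 0.55 = 28.81°;  2α = 57.62°
n_0 = (+0.0590, -0.9983)
n_1 = (+0.9776, +0.2102)
n_2 = (+0.2689, +0.9632)
n_3 = (-0.9990, +0.0449)
n_4 = (-0.8041, -0.5945)
  (0,1): δ = 81.24°  ·
  (0,2): δ = 18.98°  ✓
  (0,3): δ = 84.05°  ·
  (0,4): δ = 123.10°  ·
  (1,2): δ = 117.74°  ·
  (1,3): δ = 14.71°  ✓
  (1,4): δ = 24.34°  ✓
  (2,3): δ = 76.97°  ·
  (2,4): δ = 37.92°  ✓
  (3,4): δ = 140.95°  ·
antipodal pairs: 4

count = 4; pairs: (0,2), (1,3), (1,4), (2,4)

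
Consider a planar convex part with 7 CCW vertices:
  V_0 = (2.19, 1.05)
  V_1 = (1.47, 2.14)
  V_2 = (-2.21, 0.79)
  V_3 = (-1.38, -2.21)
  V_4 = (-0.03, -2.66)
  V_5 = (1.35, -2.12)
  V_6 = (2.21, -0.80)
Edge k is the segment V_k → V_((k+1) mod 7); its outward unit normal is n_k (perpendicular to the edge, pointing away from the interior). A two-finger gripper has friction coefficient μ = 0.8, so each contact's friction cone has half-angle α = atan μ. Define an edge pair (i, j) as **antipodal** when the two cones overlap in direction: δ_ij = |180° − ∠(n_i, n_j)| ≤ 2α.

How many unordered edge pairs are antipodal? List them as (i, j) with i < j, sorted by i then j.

α = atan 0.8 = 38.66°;  2α = 77.32°
n_0 = (+0.8344, +0.5512)
n_1 = (-0.3444, +0.9388)
n_2 = (-0.9638, -0.2666)
n_3 = (-0.3162, -0.9487)
n_4 = (+0.3644, -0.9312)
n_5 = (+0.8379, -0.5459)
n_6 = (+0.9999, +0.0108)
  (0,1): δ = 103.30°  ·
  (0,2): δ = 17.98°  ✓
  (0,3): δ = 38.12°  ✓
  (0,4): δ = 77.92°  ·
  (0,5): δ = 113.47°  ·
  (0,6): δ = 147.17°  ·
  (1,2): δ = 94.68°  ·
  (1,3): δ = 38.58°  ✓
  (1,4): δ = 1.23°  ✓
  (1,5): δ = 36.77°  ✓
  (1,6): δ = 70.47°  ✓
  (2,3): δ = 123.90°  ·
  (2,4): δ = 84.09°  ·
  (2,5): δ = 48.55°  ✓
  (2,6): δ = 14.85°  ✓
  (3,4): δ = 140.19°  ·
  (3,5): δ = 104.65°  ·
  (3,6): δ = 70.95°  ✓
  (4,5): δ = 144.46°  ·
  (4,6): δ = 110.75°  ·
  (5,6): δ = 146.30°  ·
antipodal pairs: 9

count = 9; pairs: (0,2), (0,3), (1,3), (1,4), (1,5), (1,6), (2,5), (2,6), (3,6)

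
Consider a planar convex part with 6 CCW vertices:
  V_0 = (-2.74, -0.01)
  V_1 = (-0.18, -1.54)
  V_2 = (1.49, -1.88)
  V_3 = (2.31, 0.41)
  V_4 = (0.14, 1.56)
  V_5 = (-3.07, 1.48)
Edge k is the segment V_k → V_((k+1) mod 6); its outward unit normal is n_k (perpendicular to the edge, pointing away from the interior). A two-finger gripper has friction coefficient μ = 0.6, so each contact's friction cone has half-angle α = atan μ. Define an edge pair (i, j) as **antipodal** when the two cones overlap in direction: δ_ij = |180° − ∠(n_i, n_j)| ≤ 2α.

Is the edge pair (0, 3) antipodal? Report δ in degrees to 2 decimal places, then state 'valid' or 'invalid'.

δ = 2.94°, valid

α = atan 0.6 = 30.96°;  2α = 61.93°
edge 0: e_0 = (+2.56, -1.53);  n_0 = (-0.5130, -0.8584)
edge 3: e_3 = (-2.17, +1.15);  n_3 = (+0.4683, +0.8836)
∠(n_0, n_3) = 177.06°
δ = |180° − 177.06°| = 2.94°
2.94° ≤ 2α = 61.93°  →  valid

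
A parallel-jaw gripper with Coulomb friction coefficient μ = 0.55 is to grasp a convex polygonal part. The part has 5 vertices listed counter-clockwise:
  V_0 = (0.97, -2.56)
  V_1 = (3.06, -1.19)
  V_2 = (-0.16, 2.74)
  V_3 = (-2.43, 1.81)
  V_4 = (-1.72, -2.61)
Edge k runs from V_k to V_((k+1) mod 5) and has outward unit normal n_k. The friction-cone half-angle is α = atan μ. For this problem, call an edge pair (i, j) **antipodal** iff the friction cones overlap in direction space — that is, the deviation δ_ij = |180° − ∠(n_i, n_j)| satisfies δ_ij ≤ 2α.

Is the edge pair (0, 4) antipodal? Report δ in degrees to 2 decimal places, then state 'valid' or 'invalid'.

δ = 147.82°, invalid

α = atan 0.55 = 28.81°;  2α = 57.62°
edge 0: e_0 = (+2.09, +1.37);  n_0 = (+0.5482, -0.8363)
edge 4: e_4 = (+2.69, +0.05);  n_4 = (+0.0186, -0.9998)
∠(n_0, n_4) = 32.18°
δ = |180° − 32.18°| = 147.82°
147.82° > 2α = 57.62°  →  invalid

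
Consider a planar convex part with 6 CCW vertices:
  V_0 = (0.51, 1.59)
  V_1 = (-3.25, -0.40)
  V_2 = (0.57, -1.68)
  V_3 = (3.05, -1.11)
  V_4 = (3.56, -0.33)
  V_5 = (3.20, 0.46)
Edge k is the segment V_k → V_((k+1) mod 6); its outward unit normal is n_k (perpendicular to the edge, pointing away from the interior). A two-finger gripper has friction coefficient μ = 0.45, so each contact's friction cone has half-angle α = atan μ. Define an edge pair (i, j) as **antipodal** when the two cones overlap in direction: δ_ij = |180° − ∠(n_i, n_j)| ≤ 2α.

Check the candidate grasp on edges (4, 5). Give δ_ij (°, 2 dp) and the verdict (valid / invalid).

δ = 137.28°, invalid

α = atan 0.45 = 24.23°;  2α = 48.46°
edge 4: e_4 = (-0.36, +0.79);  n_4 = (+0.9100, +0.4147)
edge 5: e_5 = (-2.69, +1.13);  n_5 = (+0.3873, +0.9220)
∠(n_4, n_5) = 42.72°
δ = |180° − 42.72°| = 137.28°
137.28° > 2α = 48.46°  →  invalid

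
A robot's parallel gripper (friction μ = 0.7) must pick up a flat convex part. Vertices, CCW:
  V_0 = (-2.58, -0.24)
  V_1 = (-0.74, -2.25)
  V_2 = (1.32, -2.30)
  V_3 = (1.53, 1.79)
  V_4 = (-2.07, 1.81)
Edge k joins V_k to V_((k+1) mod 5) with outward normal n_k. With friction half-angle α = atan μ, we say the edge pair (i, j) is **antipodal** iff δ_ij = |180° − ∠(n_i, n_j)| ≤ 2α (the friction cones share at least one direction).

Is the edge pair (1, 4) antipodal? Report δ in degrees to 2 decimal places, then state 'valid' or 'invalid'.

α = atan 0.7 = 34.99°;  2α = 69.98°
edge 1: e_1 = (+2.06, -0.05);  n_1 = (-0.0243, -0.9997)
edge 4: e_4 = (-0.51, -2.05);  n_4 = (-0.9704, +0.2414)
∠(n_1, n_4) = 102.58°
δ = |180° − 102.58°| = 77.42°
77.42° > 2α = 69.98°  →  invalid

δ = 77.42°, invalid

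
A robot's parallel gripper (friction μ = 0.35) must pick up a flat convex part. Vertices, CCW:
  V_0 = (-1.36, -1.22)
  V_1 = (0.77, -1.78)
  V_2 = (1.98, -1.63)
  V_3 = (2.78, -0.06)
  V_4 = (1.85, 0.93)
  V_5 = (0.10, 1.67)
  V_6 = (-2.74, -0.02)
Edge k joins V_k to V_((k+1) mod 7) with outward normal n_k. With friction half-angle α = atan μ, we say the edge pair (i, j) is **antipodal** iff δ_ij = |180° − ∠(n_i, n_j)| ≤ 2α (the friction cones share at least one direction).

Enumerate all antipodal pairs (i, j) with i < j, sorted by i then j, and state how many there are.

count = 7; pairs: (0,3), (0,4), (1,4), (1,5), (2,5), (3,6), (4,6)

α = atan 0.35 = 19.29°;  2α = 38.58°
n_0 = (-0.2543, -0.9671)
n_1 = (+0.1230, -0.9924)
n_2 = (+0.8910, -0.4540)
n_3 = (+0.7288, +0.6847)
n_4 = (+0.3895, +0.9210)
n_5 = (-0.5114, +0.8594)
n_6 = (-0.6562, -0.7546)
  (0,1): δ = 158.20°  ·
  (0,2): δ = 102.27°  ·
  (0,3): δ = 32.06°  ✓
  (0,4): δ = 8.19°  ✓
  (0,5): δ = 45.49°  ·
  (0,6): δ = 153.72°  ·
  (1,2): δ = 124.07°  ·
  (1,3): δ = 53.86°  ·
  (1,4): δ = 29.99°  ✓
  (1,5): δ = 23.69°  ✓
  (1,6): δ = 131.92°  ·
  (2,3): δ = 109.79°  ·
  (2,4): δ = 85.92°  ·
  (2,5): δ = 32.24°  ✓
  (2,6): δ = 75.99°  ·
  (3,4): δ = 156.13°  ·
  (3,5): δ = 102.45°  ·
  (3,6): δ = 5.78°  ✓
  (4,5): δ = 126.32°  ·
  (4,6): δ = 18.09°  ✓
  (5,6): δ = 71.76°  ·
antipodal pairs: 7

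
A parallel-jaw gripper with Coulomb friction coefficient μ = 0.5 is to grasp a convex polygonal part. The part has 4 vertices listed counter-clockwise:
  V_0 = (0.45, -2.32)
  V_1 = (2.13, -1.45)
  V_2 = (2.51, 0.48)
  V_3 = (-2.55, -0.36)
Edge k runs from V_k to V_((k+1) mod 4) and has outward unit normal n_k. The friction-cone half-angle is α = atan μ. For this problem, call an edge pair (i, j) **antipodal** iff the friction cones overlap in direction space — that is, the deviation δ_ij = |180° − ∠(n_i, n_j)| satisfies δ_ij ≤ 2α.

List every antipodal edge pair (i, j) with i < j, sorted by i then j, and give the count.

α = atan 0.5 = 26.57°;  2α = 53.13°
n_0 = (+0.4599, -0.8880)
n_1 = (+0.9812, -0.1932)
n_2 = (-0.1638, +0.9865)
n_3 = (-0.5469, -0.8372)
  (0,1): δ = 128.52°  ·
  (0,2): δ = 17.95°  ✓
  (0,3): δ = 119.46°  ·
  (1,2): δ = 69.44°  ·
  (1,3): δ = 67.98°  ·
  (2,3): δ = 42.58°  ✓
antipodal pairs: 2

count = 2; pairs: (0,2), (2,3)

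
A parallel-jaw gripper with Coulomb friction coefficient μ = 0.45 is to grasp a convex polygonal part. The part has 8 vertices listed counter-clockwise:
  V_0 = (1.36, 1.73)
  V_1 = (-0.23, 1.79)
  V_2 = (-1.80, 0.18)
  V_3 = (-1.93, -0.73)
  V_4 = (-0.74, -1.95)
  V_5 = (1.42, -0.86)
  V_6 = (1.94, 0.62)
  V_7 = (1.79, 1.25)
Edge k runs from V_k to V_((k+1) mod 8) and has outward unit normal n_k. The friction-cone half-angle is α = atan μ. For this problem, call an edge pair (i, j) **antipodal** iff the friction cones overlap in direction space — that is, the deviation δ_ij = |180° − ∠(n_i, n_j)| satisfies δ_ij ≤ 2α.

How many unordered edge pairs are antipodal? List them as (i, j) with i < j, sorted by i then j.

count = 8; pairs: (0,3), (0,4), (1,4), (1,5), (2,5), (2,6), (3,6), (3,7)

α = atan 0.45 = 24.23°;  2α = 48.46°
n_0 = (+0.0377, +0.9993)
n_1 = (-0.7159, +0.6982)
n_2 = (-0.9899, +0.1414)
n_3 = (-0.7159, -0.6983)
n_4 = (+0.4505, -0.8928)
n_5 = (+0.9435, -0.3315)
n_6 = (+0.9728, +0.2316)
n_7 = (+0.7448, +0.6672)
  (0,1): δ = 132.12°  ·
  (0,2): δ = 95.97°  ·
  (0,3): δ = 43.55°  ✓
  (0,4): δ = 28.94°  ✓
  (0,5): δ = 72.80°  ·
  (0,6): δ = 105.55°  ·
  (0,7): δ = 134.02°  ·
  (1,2): δ = 143.85°  ·
  (1,3): δ = 91.43°  ·
  (1,4): δ = 18.94°  ✓
  (1,5): δ = 24.92°  ✓
  (1,6): δ = 57.67°  ·
  (1,7): δ = 86.13°  ·
  (2,3): δ = 127.58°  ·
  (2,4): δ = 55.09°  ·
  (2,5): δ = 11.23°  ✓
  (2,6): δ = 21.52°  ✓
  (2,7): δ = 49.99°  ·
  (3,4): δ = 107.51°  ·
  (3,5): δ = 63.65°  ·
  (3,6): δ = 30.89°  ✓
  (3,7): δ = 2.43°  ✓
  (4,5): δ = 136.14°  ·
  (4,6): δ = 103.38°  ·
  (4,7): δ = 74.92°  ·
  (5,6): δ = 147.25°  ·
  (5,7): δ = 118.79°  ·
  (6,7): δ = 151.54°  ·
antipodal pairs: 8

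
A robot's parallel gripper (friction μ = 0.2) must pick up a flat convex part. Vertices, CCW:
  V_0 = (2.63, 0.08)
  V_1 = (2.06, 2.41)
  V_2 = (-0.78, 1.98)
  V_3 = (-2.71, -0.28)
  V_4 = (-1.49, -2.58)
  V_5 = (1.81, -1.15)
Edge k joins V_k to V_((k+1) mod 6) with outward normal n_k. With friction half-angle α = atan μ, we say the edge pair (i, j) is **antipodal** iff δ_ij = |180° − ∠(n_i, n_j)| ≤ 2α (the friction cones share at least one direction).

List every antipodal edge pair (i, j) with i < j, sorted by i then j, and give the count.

α = atan 0.2 = 11.31°;  2α = 22.62°
n_0 = (+0.9714, +0.2376)
n_1 = (-0.1497, +0.9887)
n_2 = (-0.7604, +0.6494)
n_3 = (-0.8834, -0.4686)
n_4 = (+0.3976, -0.9176)
n_5 = (+0.8321, -0.5547)
  (0,1): δ = 95.14°  ·
  (0,2): δ = 54.24°  ·
  (0,3): δ = 14.20°  ✓
  (0,4): δ = 99.68°  ·
  (0,5): δ = 132.56°  ·
  (1,2): δ = 139.11°  ·
  (1,3): δ = 70.67°  ·
  (1,4): δ = 14.82°  ✓
  (1,5): δ = 47.70°  ·
  (2,3): δ = 111.56°  ·
  (2,4): δ = 26.07°  ·
  (2,5): δ = 6.81°  ✓
  (3,4): δ = 94.51°  ·
  (3,5): δ = 61.63°  ·
  (4,5): δ = 147.12°  ·
antipodal pairs: 3

count = 3; pairs: (0,3), (1,4), (2,5)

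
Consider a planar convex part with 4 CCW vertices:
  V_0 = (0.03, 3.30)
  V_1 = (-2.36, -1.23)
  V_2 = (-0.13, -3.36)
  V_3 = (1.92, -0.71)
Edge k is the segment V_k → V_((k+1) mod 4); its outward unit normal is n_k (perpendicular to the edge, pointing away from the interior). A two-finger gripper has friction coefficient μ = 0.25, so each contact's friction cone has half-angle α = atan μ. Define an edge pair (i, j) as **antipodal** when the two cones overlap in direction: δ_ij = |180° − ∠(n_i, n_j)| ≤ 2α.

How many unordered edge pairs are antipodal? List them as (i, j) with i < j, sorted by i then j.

count = 2; pairs: (0,2), (1,3)

α = atan 0.25 = 14.04°;  2α = 28.07°
n_0 = (-0.8845, +0.4666)
n_1 = (-0.6907, -0.7231)
n_2 = (+0.7910, -0.6119)
n_3 = (+0.9046, +0.4263)
  (0,1): δ = 105.87°  ·
  (0,2): δ = 9.91°  ✓
  (0,3): δ = 53.05°  ·
  (1,2): δ = 84.04°  ·
  (1,3): δ = 21.08°  ✓
  (2,3): δ = 117.04°  ·
antipodal pairs: 2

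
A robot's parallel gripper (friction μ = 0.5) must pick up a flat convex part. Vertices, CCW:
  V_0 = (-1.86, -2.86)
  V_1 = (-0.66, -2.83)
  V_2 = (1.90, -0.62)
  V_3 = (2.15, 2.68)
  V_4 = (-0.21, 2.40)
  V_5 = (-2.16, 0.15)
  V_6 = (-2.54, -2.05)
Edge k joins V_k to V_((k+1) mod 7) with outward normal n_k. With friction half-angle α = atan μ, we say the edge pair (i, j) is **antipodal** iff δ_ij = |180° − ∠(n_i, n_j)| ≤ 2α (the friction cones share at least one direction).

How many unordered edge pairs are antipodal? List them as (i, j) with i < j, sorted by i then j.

α = atan 0.5 = 26.57°;  2α = 53.13°
n_0 = (+0.0250, -0.9997)
n_1 = (+0.6535, -0.7570)
n_2 = (+0.9971, -0.0755)
n_3 = (-0.1178, +0.9930)
n_4 = (-0.7557, +0.6549)
n_5 = (-0.9854, +0.1702)
n_6 = (-0.7659, -0.6430)
  (0,1): δ = 140.63°  ·
  (0,2): δ = 95.76°  ·
  (0,3): δ = 5.33°  ✓
  (0,4): δ = 47.65°  ✓
  (0,5): δ = 78.77°  ·
  (0,6): δ = 128.58°  ·
  (1,2): δ = 135.14°  ·
  (1,3): δ = 34.04°  ✓
  (1,4): δ = 8.28°  ✓
  (1,5): δ = 39.40°  ✓
  (1,6): δ = 89.21°  ·
  (2,3): δ = 78.90°  ·
  (2,4): δ = 36.58°  ✓
  (2,5): δ = 5.47°  ✓
  (2,6): δ = 44.35°  ✓
  (3,4): δ = 137.68°  ·
  (3,5): δ = 106.57°  ·
  (3,6): δ = 56.75°  ·
  (4,5): δ = 148.89°  ·
  (4,6): δ = 99.07°  ·
  (5,6): δ = 130.19°  ·
antipodal pairs: 8

count = 8; pairs: (0,3), (0,4), (1,3), (1,4), (1,5), (2,4), (2,5), (2,6)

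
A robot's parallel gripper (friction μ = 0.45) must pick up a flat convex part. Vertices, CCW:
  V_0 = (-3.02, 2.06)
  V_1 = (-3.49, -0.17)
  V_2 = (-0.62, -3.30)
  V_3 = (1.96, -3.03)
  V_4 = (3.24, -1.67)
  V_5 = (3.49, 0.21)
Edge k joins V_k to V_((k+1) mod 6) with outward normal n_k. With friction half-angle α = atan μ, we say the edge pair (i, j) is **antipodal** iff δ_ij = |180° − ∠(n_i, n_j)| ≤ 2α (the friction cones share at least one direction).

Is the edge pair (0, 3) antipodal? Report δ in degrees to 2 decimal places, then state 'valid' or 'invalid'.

α = atan 0.45 = 24.23°;  2α = 48.46°
edge 0: e_0 = (-0.47, -2.23);  n_0 = (-0.9785, +0.2062)
edge 3: e_3 = (+1.28, +1.36);  n_3 = (+0.7282, -0.6854)
∠(n_0, n_3) = 148.64°
δ = |180° − 148.64°| = 31.36°
31.36° ≤ 2α = 48.46°  →  valid

δ = 31.36°, valid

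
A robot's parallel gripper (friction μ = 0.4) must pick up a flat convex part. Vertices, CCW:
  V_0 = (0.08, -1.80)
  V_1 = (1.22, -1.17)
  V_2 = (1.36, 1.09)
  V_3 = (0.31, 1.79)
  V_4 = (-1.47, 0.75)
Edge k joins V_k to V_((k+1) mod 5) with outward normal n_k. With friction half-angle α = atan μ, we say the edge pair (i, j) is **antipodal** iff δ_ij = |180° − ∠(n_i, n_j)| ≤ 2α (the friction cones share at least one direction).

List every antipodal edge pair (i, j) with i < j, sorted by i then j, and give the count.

count = 3; pairs: (0,3), (1,4), (2,4)

α = atan 0.4 = 21.80°;  2α = 43.60°
n_0 = (+0.4837, -0.8752)
n_1 = (+0.9981, -0.0618)
n_2 = (+0.5547, +0.8321)
n_3 = (-0.5045, +0.8634)
n_4 = (-0.8545, -0.5194)
  (0,1): δ = 122.47°  ·
  (0,2): δ = 62.62°  ·
  (0,3): δ = 1.37°  ✓
  (0,4): δ = 92.37°  ·
  (1,2): δ = 120.15°  ·
  (1,3): δ = 56.16°  ·
  (1,4): δ = 34.84°  ✓
  (2,3): δ = 116.01°  ·
  (2,4): δ = 25.02°  ✓
  (3,4): δ = 89.00°  ·
antipodal pairs: 3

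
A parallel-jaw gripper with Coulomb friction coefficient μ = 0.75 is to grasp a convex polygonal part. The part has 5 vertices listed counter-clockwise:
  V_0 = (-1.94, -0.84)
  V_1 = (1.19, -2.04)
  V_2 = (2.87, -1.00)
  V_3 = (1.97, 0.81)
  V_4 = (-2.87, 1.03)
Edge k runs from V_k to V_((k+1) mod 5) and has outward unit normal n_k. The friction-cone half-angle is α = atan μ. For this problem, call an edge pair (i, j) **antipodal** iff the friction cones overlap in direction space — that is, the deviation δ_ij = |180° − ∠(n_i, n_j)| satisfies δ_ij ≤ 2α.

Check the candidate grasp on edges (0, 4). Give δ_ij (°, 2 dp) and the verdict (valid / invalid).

α = atan 0.75 = 36.87°;  2α = 73.74°
edge 0: e_0 = (+3.13, -1.20);  n_0 = (-0.3580, -0.9337)
edge 4: e_4 = (+0.93, -1.87);  n_4 = (-0.8954, -0.4453)
∠(n_0, n_4) = 42.58°
δ = |180° − 42.58°| = 137.42°
137.42° > 2α = 73.74°  →  invalid

δ = 137.42°, invalid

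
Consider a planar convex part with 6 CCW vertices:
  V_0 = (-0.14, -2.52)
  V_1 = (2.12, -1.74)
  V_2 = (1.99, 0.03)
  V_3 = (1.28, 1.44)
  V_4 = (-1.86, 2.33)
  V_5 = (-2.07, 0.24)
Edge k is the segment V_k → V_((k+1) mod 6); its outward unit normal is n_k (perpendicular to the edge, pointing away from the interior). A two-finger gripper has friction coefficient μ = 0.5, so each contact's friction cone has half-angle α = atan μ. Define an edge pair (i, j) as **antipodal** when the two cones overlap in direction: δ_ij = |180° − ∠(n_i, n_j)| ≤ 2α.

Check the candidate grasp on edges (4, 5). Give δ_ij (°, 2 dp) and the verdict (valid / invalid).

δ = 139.30°, invalid

α = atan 0.5 = 26.57°;  2α = 53.13°
edge 4: e_4 = (-0.21, -2.09);  n_4 = (-0.9950, +0.1000)
edge 5: e_5 = (+1.93, -2.76);  n_5 = (-0.8195, -0.5731)
∠(n_4, n_5) = 40.70°
δ = |180° − 40.70°| = 139.30°
139.30° > 2α = 53.13°  →  invalid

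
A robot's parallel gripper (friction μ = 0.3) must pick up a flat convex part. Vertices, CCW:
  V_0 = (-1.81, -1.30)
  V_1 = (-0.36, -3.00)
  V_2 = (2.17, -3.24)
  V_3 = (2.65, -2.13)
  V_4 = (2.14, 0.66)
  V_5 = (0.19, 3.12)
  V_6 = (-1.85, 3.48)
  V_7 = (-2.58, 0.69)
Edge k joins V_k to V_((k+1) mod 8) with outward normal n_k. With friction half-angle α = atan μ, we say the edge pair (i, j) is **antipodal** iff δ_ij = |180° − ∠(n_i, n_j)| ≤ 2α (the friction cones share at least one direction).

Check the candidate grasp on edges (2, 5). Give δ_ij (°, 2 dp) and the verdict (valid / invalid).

α = atan 0.3 = 16.70°;  2α = 33.40°
edge 2: e_2 = (+0.48, +1.11);  n_2 = (+0.9179, -0.3969)
edge 5: e_5 = (-2.04, +0.36);  n_5 = (+0.1738, +0.9848)
∠(n_2, n_5) = 103.38°
δ = |180° − 103.38°| = 76.62°
76.62° > 2α = 33.40°  →  invalid

δ = 76.62°, invalid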